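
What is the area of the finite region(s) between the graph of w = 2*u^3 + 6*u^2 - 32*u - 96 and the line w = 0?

517

The curve meets the u-axis where 2*u^3 + 6*u^2 - 32*u - 96 = 0, i.e. 2*(u - 4)*(u + 3)*(u + 4) = 0, at u = -4, -3, 4.
On [-4, -3] the curve lies above the axis; ∫[-4,-3] (2*u^3 + 6*u^2 - 32*u - 96) du = 5/2, giving area 5/2.
On [-3, 4] the curve lies below the axis; ∫[-3,4] (2*u^3 + 6*u^2 - 32*u - 96) du = -1029/2, giving area 1029/2.
Total area = 5/2 + 1029/2 = 517.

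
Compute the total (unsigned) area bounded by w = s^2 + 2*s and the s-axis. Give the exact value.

4/3

The curve meets the s-axis where s^2 + 2*s = 0, i.e. s*(s + 2) = 0, at s = -2, 0.
On [-2, 0] the curve lies below the axis; ∫[-2,0] (s^2 + 2*s) ds = -4/3, giving area 4/3.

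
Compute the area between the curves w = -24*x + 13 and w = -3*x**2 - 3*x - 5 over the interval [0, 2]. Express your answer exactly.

The difference (-24*x + 13) - (-3*x**2 - 3*x - 5) = 3*x**2 - 21*x + 18 changes sign at x = 1 inside [0, 2], so split the integral there.
∫[0,1] (3*x**2 - 21*x + 18) dx = 17/2.
∫[1,2] (3*x**2 - 21*x + 18) dx = -13/2; the area of that piece is 13/2.
Total area = 17/2 + 13/2 = 15.

15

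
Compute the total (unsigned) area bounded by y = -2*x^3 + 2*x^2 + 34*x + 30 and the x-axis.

The curve meets the x-axis where -2*x^3 + 2*x^2 + 34*x + 30 = 0, i.e. -2*(x - 5)*(x + 1)*(x + 3) = 0, at x = -3, -1, 5.
On [-3, -1] the curve lies below the axis; ∫[-3,-1] (-2*x^3 + 2*x^2 + 34*x + 30) dx = -56/3, giving area 56/3.
On [-1, 5] the curve lies above the axis; ∫[-1,5] (-2*x^3 + 2*x^2 + 34*x + 30) dx = 360, giving area 360.
Total area = 56/3 + 360 = 1136/3.

1136/3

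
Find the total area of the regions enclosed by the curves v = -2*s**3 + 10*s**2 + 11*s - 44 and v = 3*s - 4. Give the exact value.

Set the curves equal: -2*s**3 + 10*s**2 + 11*s - 44 = 3*s - 4, so -2*s**3 + 10*s**2 + 8*s - 40 = 0, which factors as -2*(s - 5)*(s - 2)*(s + 2) = 0. The curves meet at s = -2, 2, 5.
On [-2, 2], v = 3*s - 4 is on top; that piece has area ∫[-2,2] (-(-2*s**3 + 10*s**2 + 8*s - 40)) ds = 320/3.
On [2, 5], v = -2*s**3 + 10*s**2 + 11*s - 44 is on top; that piece has area ∫[2,5] (-2*s**3 + 10*s**2 + 8*s - 40) ds = 99/2.
Total enclosed area = 320/3 + 99/2 = 937/6.

937/6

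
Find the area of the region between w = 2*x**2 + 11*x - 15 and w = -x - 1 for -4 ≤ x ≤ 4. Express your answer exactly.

620/3

The difference (2*x**2 + 11*x - 15) - (-x - 1) = 2*x**2 + 12*x - 14 changes sign at x = 1 inside [-4, 4], so split the integral there.
∫[-4,1] (2*x**2 + 12*x - 14) dx = -350/3; the area of that piece is 350/3.
∫[1,4] (2*x**2 + 12*x - 14) dx = 90.
Total area = 350/3 + 90 = 620/3.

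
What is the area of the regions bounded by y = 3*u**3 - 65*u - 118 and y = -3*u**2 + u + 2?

3901/4

Set the curves equal: 3*u**3 - 65*u - 118 = -3*u**2 + u + 2, so 3*u**3 + 3*u**2 - 66*u - 120 = 0, which factors as 3*(u - 5)*(u + 2)*(u + 4) = 0. The curves meet at u = -4, -2, 5.
On [-4, -2], y = 3*u**3 - 65*u - 118 is on top; that piece has area ∫[-4,-2] (3*u**3 + 3*u**2 - 66*u - 120) du = 32.
On [-2, 5], y = -3*u**2 + u + 2 is on top; that piece has area ∫[-2,5] (-(3*u**3 + 3*u**2 - 66*u - 120)) du = 3773/4.
Total enclosed area = 32 + 3773/4 = 3901/4.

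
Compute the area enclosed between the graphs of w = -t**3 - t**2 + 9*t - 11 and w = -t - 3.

Set the curves equal: -t**3 - t**2 + 9*t - 11 = -t - 3, so -t**3 - t**2 + 10*t - 8 = 0, which factors as -(t - 2)*(t - 1)*(t + 4) = 0. The curves meet at t = -4, 1, 2.
On [-4, 1], w = -t - 3 is on top; that piece has area ∫[-4,1] (-(-t**3 - t**2 + 10*t - 8)) dt = 875/12.
On [1, 2], w = -t**3 - t**2 + 9*t - 11 is on top; that piece has area ∫[1,2] (-t**3 - t**2 + 10*t - 8) dt = 11/12.
Total enclosed area = 875/12 + 11/12 = 443/6.

443/6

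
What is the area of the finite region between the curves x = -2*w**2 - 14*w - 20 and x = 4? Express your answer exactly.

Both boundary curves give x as a function of w, so integrate with respect to w. Setting them equal: -2*w**2 - 14*w - 24 = 0, i.e. -2*(w + 3)*(w + 4) = 0, so they meet at w = -4, -3.
For w in [-4, -3], x = -2*w**2 - 14*w - 20 is on the right; area = ∫[-4,-3] (-2*w**2 - 14*w - 24) dw = 1/3.

1/3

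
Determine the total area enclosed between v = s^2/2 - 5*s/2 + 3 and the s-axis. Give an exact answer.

1/12

The curve meets the s-axis where s^2/2 - 5*s/2 + 3 = 0, i.e. (s - 3)*(s - 2)/2 = 0, at s = 2, 3.
On [2, 3] the curve lies below the axis; ∫[2,3] (s^2/2 - 5*s/2 + 3) ds = -1/12, giving area 1/12.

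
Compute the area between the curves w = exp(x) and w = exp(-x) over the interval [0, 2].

-2 + exp(-2) + exp(2)

On [0, 2], (exp(x)) - (exp(-x)) = exp(x) - exp(-x) is ≥ 0 throughout, so the area is a single integral of |exp(x) - exp(-x)|.
∫[0,2] (exp(x) - exp(-x)) dx = -2 + exp(-2) + exp(2).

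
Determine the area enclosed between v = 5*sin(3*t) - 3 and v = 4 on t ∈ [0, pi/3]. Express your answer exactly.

On [0, pi/3], (5*sin(3*t) - 3) - (4) = 5*sin(3*t) - 7 is ≤ 0 throughout, so the area is a single integral of |5*sin(3*t) - 7|.
∫[0,pi/3] (5*sin(3*t) - 7) dt = 10/3 - 7*pi/3; the area of that piece is -10/3 + 7*pi/3.

-10/3 + 7*pi/3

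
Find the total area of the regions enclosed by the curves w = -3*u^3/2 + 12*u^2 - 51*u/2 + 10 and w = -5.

Set the curves equal: -3*u^3/2 + 12*u^2 - 51*u/2 + 10 = -5, so -3*u^3/2 + 12*u^2 - 51*u/2 + 15 = 0, which factors as -3*(u - 5)*(u - 2)*(u - 1)/2 = 0. The curves meet at u = 1, 2, 5.
On [1, 2], w = -5 is on top; that piece has area ∫[1,2] (-(-3*u^3/2 + 12*u^2 - 51*u/2 + 15)) du = 7/8.
On [2, 5], w = -3*u^3/2 + 12*u^2 - 51*u/2 + 10 is on top; that piece has area ∫[2,5] (-3*u^3/2 + 12*u^2 - 51*u/2 + 15) du = 135/8.
Total enclosed area = 7/8 + 135/8 = 71/4.

71/4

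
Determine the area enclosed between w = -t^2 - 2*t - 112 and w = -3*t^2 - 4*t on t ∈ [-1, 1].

668/3

On [-1, 1], (-t^2 - 2*t - 112) - (-3*t^2 - 4*t) = 2*t^2 + 2*t - 112 is ≤ 0 throughout, so the area is a single integral of |2*t^2 + 2*t - 112|.
∫[-1,1] (2*t^2 + 2*t - 112) dt = -668/3; the area of that piece is 668/3.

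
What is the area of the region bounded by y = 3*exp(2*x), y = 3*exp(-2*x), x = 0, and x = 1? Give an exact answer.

On [0, 1], (3*exp(2*x)) - (3*exp(-2*x)) = 3*exp(2*x) - 3*exp(-2*x) is ≥ 0 throughout, so the area is a single integral of |3*exp(2*x) - 3*exp(-2*x)|.
∫[0,1] (3*exp(2*x) - 3*exp(-2*x)) dx = -3 + 3*exp(-2)/2 + 3*exp(2)/2.

-3 + 3*exp(-2)/2 + 3*exp(2)/2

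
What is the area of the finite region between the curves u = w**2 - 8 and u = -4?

Both boundary curves give u as a function of w, so integrate with respect to w. Setting them equal: w**2 - 4 = 0, i.e. (w - 2)*(w + 2) = 0, so they meet at w = -2, 2.
For w in [-2, 2], u = w**2 - 8 is on the left; area = ∫[-2,2] (-(w**2 - 4)) dw = 32/3.

32/3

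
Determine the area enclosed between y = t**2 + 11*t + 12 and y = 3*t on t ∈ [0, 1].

49/3

On [0, 1], (t**2 + 11*t + 12) - (3*t) = t**2 + 8*t + 12 is ≥ 0 throughout, so the area is a single integral of |t**2 + 8*t + 12|.
∫[0,1] (t**2 + 8*t + 12) dt = 49/3.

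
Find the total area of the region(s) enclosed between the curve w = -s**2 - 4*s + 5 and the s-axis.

The curve meets the s-axis where -s**2 - 4*s + 5 = 0, i.e. -(s - 1)*(s + 5) = 0, at s = -5, 1.
On [-5, 1] the curve lies above the axis; ∫[-5,1] (-s**2 - 4*s + 5) ds = 36, giving area 36.

36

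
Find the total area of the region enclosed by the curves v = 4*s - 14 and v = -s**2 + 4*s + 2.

256/3

Set the curves equal: 4*s - 14 = -s**2 + 4*s + 2, so s**2 - 16 = 0, which factors as (s - 4)*(s + 4) = 0. The curves meet at s = -4, 4.
On [-4, 4], v = -s**2 + 4*s + 2 is on top; that piece has area ∫[-4,4] (-(s**2 - 16)) ds = 256/3.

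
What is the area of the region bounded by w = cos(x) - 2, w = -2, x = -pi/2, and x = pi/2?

On [-pi/2, pi/2], (cos(x) - 2) - (-2) = cos(x) is ≥ 0 throughout, so the area is a single integral of |cos(x)|.
∫[-pi/2,pi/2] (cos(x)) dx = 2.

2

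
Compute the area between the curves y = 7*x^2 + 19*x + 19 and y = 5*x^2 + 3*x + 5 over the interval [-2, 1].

The difference (7*x^2 + 19*x + 19) - (5*x^2 + 3*x + 5) = 2*x^2 + 16*x + 14 changes sign at x = -1 inside [-2, 1], so split the integral there.
∫[-2,-1] (2*x^2 + 16*x + 14) dx = -16/3; the area of that piece is 16/3.
∫[-1,1] (2*x^2 + 16*x + 14) dx = 88/3.
Total area = 16/3 + 88/3 = 104/3.

104/3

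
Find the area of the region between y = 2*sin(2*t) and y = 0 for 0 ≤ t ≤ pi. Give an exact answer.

4

The difference (2*sin(2*t)) - (0) = 2*sin(2*t) changes sign at t = pi/2 inside [0, pi], so split the integral there.
∫[0,pi/2] (2*sin(2*t)) dt = 2.
∫[pi/2,pi] (2*sin(2*t)) dt = -2; the area of that piece is 2.
Total area = 2 + 2 = 4.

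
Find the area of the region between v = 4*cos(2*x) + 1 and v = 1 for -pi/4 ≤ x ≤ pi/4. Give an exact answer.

4

On [-pi/4, pi/4], (4*cos(2*x) + 1) - (1) = 4*cos(2*x) is ≥ 0 throughout, so the area is a single integral of |4*cos(2*x)|.
∫[-pi/4,pi/4] (4*cos(2*x)) dx = 4.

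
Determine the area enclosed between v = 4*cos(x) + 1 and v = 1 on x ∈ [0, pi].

The difference (4*cos(x) + 1) - (1) = 4*cos(x) changes sign at x = pi/2 inside [0, pi], so split the integral there.
∫[0,pi/2] (4*cos(x)) dx = 4.
∫[pi/2,pi] (4*cos(x)) dx = -4; the area of that piece is 4.
Total area = 4 + 4 = 8.

8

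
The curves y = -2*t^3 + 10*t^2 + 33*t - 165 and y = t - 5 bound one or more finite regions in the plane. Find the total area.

Set the curves equal: -2*t^3 + 10*t^2 + 33*t - 165 = t - 5, so -2*t^3 + 10*t^2 + 32*t - 160 = 0, which factors as -2*(t - 5)*(t - 4)*(t + 4) = 0. The curves meet at t = -4, 4, 5.
On [-4, 4], y = t - 5 is on top; that piece has area ∫[-4,4] (-(-2*t^3 + 10*t^2 + 32*t - 160)) dt = 2560/3.
On [4, 5], y = -2*t^3 + 10*t^2 + 33*t - 165 is on top; that piece has area ∫[4,5] (-2*t^3 + 10*t^2 + 32*t - 160) dt = 17/6.
Total enclosed area = 2560/3 + 17/6 = 5137/6.

5137/6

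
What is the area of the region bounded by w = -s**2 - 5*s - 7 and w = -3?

Set the curves equal: -s**2 - 5*s - 7 = -3, so -s**2 - 5*s - 4 = 0, which factors as -(s + 1)*(s + 4) = 0. The curves meet at s = -4, -1.
On [-4, -1], w = -s**2 - 5*s - 7 is on top; that piece has area ∫[-4,-1] (-s**2 - 5*s - 4) ds = 9/2.

9/2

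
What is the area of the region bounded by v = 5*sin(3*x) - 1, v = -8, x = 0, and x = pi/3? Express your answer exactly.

On [0, pi/3], (5*sin(3*x) - 1) - (-8) = 5*sin(3*x) + 7 is ≥ 0 throughout, so the area is a single integral of |5*sin(3*x) + 7|.
∫[0,pi/3] (5*sin(3*x) + 7) dx = 10/3 + 7*pi/3.

10/3 + 7*pi/3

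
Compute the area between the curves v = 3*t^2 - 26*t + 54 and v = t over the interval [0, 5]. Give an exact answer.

The difference (3*t^2 - 26*t + 54) - (t) = 3*t^2 - 27*t + 54 changes sign at t = 3 inside [0, 5], so split the integral there.
∫[0,3] (3*t^2 - 27*t + 54) dt = 135/2.
∫[3,5] (3*t^2 - 27*t + 54) dt = -10; the area of that piece is 10.
Total area = 135/2 + 10 = 155/2.

155/2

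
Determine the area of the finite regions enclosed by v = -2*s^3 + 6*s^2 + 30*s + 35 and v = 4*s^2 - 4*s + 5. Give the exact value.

1136/3

Set the curves equal: -2*s^3 + 6*s^2 + 30*s + 35 = 4*s^2 - 4*s + 5, so -2*s^3 + 2*s^2 + 34*s + 30 = 0, which factors as -2*(s - 5)*(s + 1)*(s + 3) = 0. The curves meet at s = -3, -1, 5.
On [-3, -1], v = 4*s^2 - 4*s + 5 is on top; that piece has area ∫[-3,-1] (-(-2*s^3 + 2*s^2 + 34*s + 30)) ds = 56/3.
On [-1, 5], v = -2*s^3 + 6*s^2 + 30*s + 35 is on top; that piece has area ∫[-1,5] (-2*s^3 + 2*s^2 + 34*s + 30) ds = 360.
Total enclosed area = 56/3 + 360 = 1136/3.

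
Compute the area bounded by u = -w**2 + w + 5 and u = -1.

125/6

Both boundary curves give u as a function of w, so integrate with respect to w. Setting them equal: -w**2 + w + 6 = 0, i.e. -(w - 3)*(w + 2) = 0, so they meet at w = -2, 3.
For w in [-2, 3], u = -w**2 + w + 5 is on the right; area = ∫[-2,3] (-w**2 + w + 6) dw = 125/6.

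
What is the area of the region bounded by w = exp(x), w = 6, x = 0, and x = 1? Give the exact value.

7 - exp(1)

On [0, 1], (exp(x)) - (6) = exp(x) - 6 is ≤ 0 throughout, so the area is a single integral of |exp(x) - 6|.
∫[0,1] (exp(x) - 6) dx = -7 + exp(1); the area of that piece is 7 - exp(1).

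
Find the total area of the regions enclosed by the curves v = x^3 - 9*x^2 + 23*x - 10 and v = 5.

Set the curves equal: x^3 - 9*x^2 + 23*x - 10 = 5, so x^3 - 9*x^2 + 23*x - 15 = 0, which factors as (x - 5)*(x - 3)*(x - 1) = 0. The curves meet at x = 1, 3, 5.
On [1, 3], v = x^3 - 9*x^2 + 23*x - 10 is on top; that piece has area ∫[1,3] (x^3 - 9*x^2 + 23*x - 15) dx = 4.
On [3, 5], v = 5 is on top; that piece has area ∫[3,5] (-(x^3 - 9*x^2 + 23*x - 15)) dx = 4.
Total enclosed area = 4 + 4 = 8.

8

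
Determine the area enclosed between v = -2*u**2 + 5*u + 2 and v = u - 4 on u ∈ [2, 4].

8

The difference (-2*u**2 + 5*u + 2) - (u - 4) = -2*u**2 + 4*u + 6 changes sign at u = 3 inside [2, 4], so split the integral there.
∫[2,3] (-2*u**2 + 4*u + 6) du = 10/3.
∫[3,4] (-2*u**2 + 4*u + 6) du = -14/3; the area of that piece is 14/3.
Total area = 10/3 + 14/3 = 8.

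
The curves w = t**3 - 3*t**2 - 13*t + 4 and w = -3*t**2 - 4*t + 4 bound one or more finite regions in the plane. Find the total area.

Set the curves equal: t**3 - 3*t**2 - 13*t + 4 = -3*t**2 - 4*t + 4, so t**3 - 9*t = 0, which factors as t*(t - 3)*(t + 3) = 0. The curves meet at t = -3, 0, 3.
On [-3, 0], w = t**3 - 3*t**2 - 13*t + 4 is on top; that piece has area ∫[-3,0] (t**3 - 9*t) dt = 81/4.
On [0, 3], w = -3*t**2 - 4*t + 4 is on top; that piece has area ∫[0,3] (-(t**3 - 9*t)) dt = 81/4.
Total enclosed area = 81/4 + 81/4 = 81/2.

81/2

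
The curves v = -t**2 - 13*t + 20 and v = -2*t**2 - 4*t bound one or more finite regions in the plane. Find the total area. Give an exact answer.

Set the curves equal: -t**2 - 13*t + 20 = -2*t**2 - 4*t, so t**2 - 9*t + 20 = 0, which factors as (t - 5)*(t - 4) = 0. The curves meet at t = 4, 5.
On [4, 5], v = -2*t**2 - 4*t is on top; that piece has area ∫[4,5] (-(t**2 - 9*t + 20)) dt = 1/6.

1/6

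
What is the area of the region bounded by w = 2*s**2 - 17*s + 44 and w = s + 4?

Set the curves equal: 2*s**2 - 17*s + 44 = s + 4, so 2*s**2 - 18*s + 40 = 0, which factors as 2*(s - 5)*(s - 4) = 0. The curves meet at s = 4, 5.
On [4, 5], w = s + 4 is on top; that piece has area ∫[4,5] (-(2*s**2 - 18*s + 40)) ds = 1/3.

1/3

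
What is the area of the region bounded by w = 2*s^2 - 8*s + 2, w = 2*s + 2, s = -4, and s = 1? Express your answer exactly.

The difference (2*s^2 - 8*s + 2) - (2*s + 2) = 2*s^2 - 10*s changes sign at s = 0 inside [-4, 1], so split the integral there.
∫[-4,0] (2*s^2 - 10*s) ds = 368/3.
∫[0,1] (2*s^2 - 10*s) ds = -13/3; the area of that piece is 13/3.
Total area = 368/3 + 13/3 = 127.

127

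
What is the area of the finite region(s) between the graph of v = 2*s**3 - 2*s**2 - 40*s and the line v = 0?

The curve meets the s-axis where 2*s**3 - 2*s**2 - 40*s = 0, i.e. 2*s*(s - 5)*(s + 4) = 0, at s = -4, 0, 5.
On [-4, 0] the curve lies above the axis; ∫[-4,0] (2*s**3 - 2*s**2 - 40*s) ds = 448/3, giving area 448/3.
On [0, 5] the curve lies below the axis; ∫[0,5] (2*s**3 - 2*s**2 - 40*s) ds = -1625/6, giving area 1625/6.
Total area = 448/3 + 1625/6 = 2521/6.

2521/6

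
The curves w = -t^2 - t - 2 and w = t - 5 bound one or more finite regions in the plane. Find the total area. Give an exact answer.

Set the curves equal: -t^2 - t - 2 = t - 5, so -t^2 - 2*t + 3 = 0, which factors as -(t - 1)*(t + 3) = 0. The curves meet at t = -3, 1.
On [-3, 1], w = -t^2 - t - 2 is on top; that piece has area ∫[-3,1] (-t^2 - 2*t + 3) dt = 32/3.

32/3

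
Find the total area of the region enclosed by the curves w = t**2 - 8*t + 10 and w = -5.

Set the curves equal: t**2 - 8*t + 10 = -5, so t**2 - 8*t + 15 = 0, which factors as (t - 5)*(t - 3) = 0. The curves meet at t = 3, 5.
On [3, 5], w = -5 is on top; that piece has area ∫[3,5] (-(t**2 - 8*t + 15)) dt = 4/3.

4/3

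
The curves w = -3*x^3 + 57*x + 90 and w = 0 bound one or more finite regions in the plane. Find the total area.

Set the curves equal: -3*x^3 + 57*x + 90 = 0, so -3*x^3 + 57*x + 90 = 0, which factors as -3*(x - 5)*(x + 2)*(x + 3) = 0. The curves meet at x = -3, -2, 5.
On [-3, -2], w = 0 is on top; that piece has area ∫[-3,-2] (-(-3*x^3 + 57*x + 90)) dx = 15/4.
On [-2, 5], w = -3*x^3 + 57*x + 90 is on top; that piece has area ∫[-2,5] (-3*x^3 + 57*x + 90) dx = 3087/4.
Total enclosed area = 15/4 + 3087/4 = 1551/2.

1551/2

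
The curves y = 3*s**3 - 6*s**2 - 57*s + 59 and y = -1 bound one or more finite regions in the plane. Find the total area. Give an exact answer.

Set the curves equal: 3*s**3 - 6*s**2 - 57*s + 59 = -1, so 3*s**3 - 6*s**2 - 57*s + 60 = 0, which factors as 3*(s - 5)*(s - 1)*(s + 4) = 0. The curves meet at s = -4, 1, 5.
On [-4, 1], y = 3*s**3 - 6*s**2 - 57*s + 59 is on top; that piece has area ∫[-4,1] (3*s**3 - 6*s**2 - 57*s + 60) ds = 1625/4.
On [1, 5], y = -1 is on top; that piece has area ∫[1,5] (-(3*s**3 - 6*s**2 - 57*s + 60)) ds = 224.
Total enclosed area = 1625/4 + 224 = 2521/4.

2521/4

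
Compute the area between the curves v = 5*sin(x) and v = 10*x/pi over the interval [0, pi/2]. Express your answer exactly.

On [0, pi/2], (5*sin(x)) - (10*x/pi) = -10*x/pi + 5*sin(x) is ≥ 0 throughout, so the area is a single integral of |-10*x/pi + 5*sin(x)|.
∫[0,pi/2] (-10*x/pi + 5*sin(x)) dx = 5 - 5*pi/4.

5 - 5*pi/4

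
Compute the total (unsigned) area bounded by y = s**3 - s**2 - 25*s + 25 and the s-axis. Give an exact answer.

1012/3

The curve meets the s-axis where s**3 - s**2 - 25*s + 25 = 0, i.e. (s - 5)*(s - 1)*(s + 5) = 0, at s = -5, 1, 5.
On [-5, 1] the curve lies above the axis; ∫[-5,1] (s**3 - s**2 - 25*s + 25) ds = 252, giving area 252.
On [1, 5] the curve lies below the axis; ∫[1,5] (s**3 - s**2 - 25*s + 25) ds = -256/3, giving area 256/3.
Total area = 252 + 256/3 = 1012/3.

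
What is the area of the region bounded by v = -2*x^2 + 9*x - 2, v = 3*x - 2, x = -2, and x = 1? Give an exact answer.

The difference (-2*x^2 + 9*x - 2) - (3*x - 2) = -2*x^2 + 6*x changes sign at x = 0 inside [-2, 1], so split the integral there.
∫[-2,0] (-2*x^2 + 6*x) dx = -52/3; the area of that piece is 52/3.
∫[0,1] (-2*x^2 + 6*x) dx = 7/3.
Total area = 52/3 + 7/3 = 59/3.

59/3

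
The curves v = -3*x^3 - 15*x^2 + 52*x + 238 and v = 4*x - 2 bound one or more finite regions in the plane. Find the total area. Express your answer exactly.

5137/4

Set the curves equal: -3*x^3 - 15*x^2 + 52*x + 238 = 4*x - 2, so -3*x^3 - 15*x^2 + 48*x + 240 = 0, which factors as -3*(x - 4)*(x + 4)*(x + 5) = 0. The curves meet at x = -5, -4, 4.
On [-5, -4], v = 4*x - 2 is on top; that piece has area ∫[-5,-4] (-(-3*x^3 - 15*x^2 + 48*x + 240)) dx = 17/4.
On [-4, 4], v = -3*x^3 - 15*x^2 + 52*x + 238 is on top; that piece has area ∫[-4,4] (-3*x^3 - 15*x^2 + 48*x + 240) dx = 1280.
Total enclosed area = 17/4 + 1280 = 5137/4.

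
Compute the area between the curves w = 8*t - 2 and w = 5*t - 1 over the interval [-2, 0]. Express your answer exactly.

8

On [-2, 0], (8*t - 2) - (5*t - 1) = 3*t - 1 is ≤ 0 throughout, so the area is a single integral of |3*t - 1|.
∫[-2,0] (3*t - 1) dt = -8; the area of that piece is 8.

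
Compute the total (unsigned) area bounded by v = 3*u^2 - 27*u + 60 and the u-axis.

The curve meets the u-axis where 3*u^2 - 27*u + 60 = 0, i.e. 3*(u - 5)*(u - 4) = 0, at u = 4, 5.
On [4, 5] the curve lies below the axis; ∫[4,5] (3*u^2 - 27*u + 60) du = -1/2, giving area 1/2.

1/2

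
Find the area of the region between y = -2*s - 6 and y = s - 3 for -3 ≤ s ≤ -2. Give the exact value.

On [-3, -2], (-2*s - 6) - (s - 3) = -3*s - 3 is ≥ 0 throughout, so the area is a single integral of |-3*s - 3|.
∫[-3,-2] (-3*s - 3) ds = 9/2.

9/2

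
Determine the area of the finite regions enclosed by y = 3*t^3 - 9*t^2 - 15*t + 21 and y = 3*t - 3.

Set the curves equal: 3*t^3 - 9*t^2 - 15*t + 21 = 3*t - 3, so 3*t^3 - 9*t^2 - 18*t + 24 = 0, which factors as 3*(t - 4)*(t - 1)*(t + 2) = 0. The curves meet at t = -2, 1, 4.
On [-2, 1], y = 3*t^3 - 9*t^2 - 15*t + 21 is on top; that piece has area ∫[-2,1] (3*t^3 - 9*t^2 - 18*t + 24) dt = 243/4.
On [1, 4], y = 3*t - 3 is on top; that piece has area ∫[1,4] (-(3*t^3 - 9*t^2 - 18*t + 24)) dt = 243/4.
Total enclosed area = 243/4 + 243/4 = 243/2.

243/2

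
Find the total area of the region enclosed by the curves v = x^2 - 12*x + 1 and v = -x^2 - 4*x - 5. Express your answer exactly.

8/3

Set the curves equal: x^2 - 12*x + 1 = -x^2 - 4*x - 5, so 2*x^2 - 8*x + 6 = 0, which factors as 2*(x - 3)*(x - 1) = 0. The curves meet at x = 1, 3.
On [1, 3], v = -x^2 - 4*x - 5 is on top; that piece has area ∫[1,3] (-(2*x^2 - 8*x + 6)) dx = 8/3.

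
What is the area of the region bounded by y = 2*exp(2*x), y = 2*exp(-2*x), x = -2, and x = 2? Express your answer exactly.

The difference (2*exp(2*x)) - (2*exp(-2*x)) = 2*exp(2*x) - 2*exp(-2*x) changes sign at x = 0 inside [-2, 2], so split the integral there.
∫[-2,0] (2*exp(2*x) - 2*exp(-2*x)) dx = -exp(4) - exp(-4) + 2; the area of that piece is -2 + exp(-4) + exp(4).
∫[0,2] (2*exp(2*x) - 2*exp(-2*x)) dx = -2 + exp(-4) + exp(4).
Total area = (-2 + exp(-4) + exp(4)) + (-2 + exp(-4) + exp(4)) = -4 + 2*exp(-4) + 2*exp(4).

-4 + 2*exp(-4) + 2*exp(4)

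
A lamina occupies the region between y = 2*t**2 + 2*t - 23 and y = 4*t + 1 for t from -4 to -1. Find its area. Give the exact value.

91/3

The difference (2*t**2 + 2*t - 23) - (4*t + 1) = 2*t**2 - 2*t - 24 changes sign at t = -3 inside [-4, -1], so split the integral there.
∫[-4,-3] (2*t**2 - 2*t - 24) dt = 23/3.
∫[-3,-1] (2*t**2 - 2*t - 24) dt = -68/3; the area of that piece is 68/3.
Total area = 23/3 + 68/3 = 91/3.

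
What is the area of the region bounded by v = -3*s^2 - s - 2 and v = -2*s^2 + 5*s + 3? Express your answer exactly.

Set the curves equal: -3*s^2 - s - 2 = -2*s^2 + 5*s + 3, so -s^2 - 6*s - 5 = 0, which factors as -(s + 1)*(s + 5) = 0. The curves meet at s = -5, -1.
On [-5, -1], v = -3*s^2 - s - 2 is on top; that piece has area ∫[-5,-1] (-s^2 - 6*s - 5) ds = 32/3.

32/3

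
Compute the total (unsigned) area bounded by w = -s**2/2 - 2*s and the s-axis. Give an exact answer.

The curve meets the s-axis where -s**2/2 - 2*s = 0, i.e. -s*(s + 4)/2 = 0, at s = -4, 0.
On [-4, 0] the curve lies above the axis; ∫[-4,0] (-s**2/2 - 2*s) ds = 16/3, giving area 16/3.

16/3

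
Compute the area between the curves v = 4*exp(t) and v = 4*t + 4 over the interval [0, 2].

-20 + 4*exp(2)

On [0, 2], (4*exp(t)) - (4*t + 4) = -4*t + 4*exp(t) - 4 is ≥ 0 throughout, so the area is a single integral of |-4*t + 4*exp(t) - 4|.
∫[0,2] (-4*t + 4*exp(t) - 4) dt = -20 + 4*exp(2).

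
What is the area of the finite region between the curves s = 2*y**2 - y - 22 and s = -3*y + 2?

Both boundary curves give s as a function of y, so integrate with respect to y. Setting them equal: 2*y**2 + 2*y - 24 = 0, i.e. 2*(y - 3)*(y + 4) = 0, so they meet at y = -4, 3.
For y in [-4, 3], s = 2*y**2 - y - 22 is on the left; area = ∫[-4,3] (-(2*y**2 + 2*y - 24)) dy = 343/3.

343/3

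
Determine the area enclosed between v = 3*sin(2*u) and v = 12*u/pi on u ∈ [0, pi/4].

3/2 - 3*pi/8

On [0, pi/4], (3*sin(2*u)) - (12*u/pi) = -12*u/pi + 3*sin(2*u) is ≥ 0 throughout, so the area is a single integral of |-12*u/pi + 3*sin(2*u)|.
∫[0,pi/4] (-12*u/pi + 3*sin(2*u)) du = 3/2 - 3*pi/8.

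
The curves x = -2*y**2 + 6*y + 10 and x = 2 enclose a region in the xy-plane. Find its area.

125/3

Both boundary curves give x as a function of y, so integrate with respect to y. Setting them equal: -2*y**2 + 6*y + 8 = 0, i.e. -2*(y - 4)*(y + 1) = 0, so they meet at y = -1, 4.
For y in [-1, 4], x = -2*y**2 + 6*y + 10 is on the right; area = ∫[-1,4] (-2*y**2 + 6*y + 8) dy = 125/3.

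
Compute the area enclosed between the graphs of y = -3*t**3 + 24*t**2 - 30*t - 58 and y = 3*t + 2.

443/2

Set the curves equal: -3*t**3 + 24*t**2 - 30*t - 58 = 3*t + 2, so -3*t**3 + 24*t**2 - 33*t - 60 = 0, which factors as -3*(t - 5)*(t - 4)*(t + 1) = 0. The curves meet at t = -1, 4, 5.
On [-1, 4], y = 3*t + 2 is on top; that piece has area ∫[-1,4] (-(-3*t**3 + 24*t**2 - 33*t - 60)) dt = 875/4.
On [4, 5], y = -3*t**3 + 24*t**2 - 30*t - 58 is on top; that piece has area ∫[4,5] (-3*t**3 + 24*t**2 - 33*t - 60) dt = 11/4.
Total enclosed area = 875/4 + 11/4 = 443/2.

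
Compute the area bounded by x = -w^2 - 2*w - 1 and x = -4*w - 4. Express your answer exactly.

Both boundary curves give x as a function of w, so integrate with respect to w. Setting them equal: -w^2 + 2*w + 3 = 0, i.e. -(w - 3)*(w + 1) = 0, so they meet at w = -1, 3.
For w in [-1, 3], x = -w^2 - 2*w - 1 is on the right; area = ∫[-1,3] (-w^2 + 2*w + 3) dw = 32/3.

32/3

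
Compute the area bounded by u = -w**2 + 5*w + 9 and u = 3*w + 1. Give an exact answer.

36

Both boundary curves give u as a function of w, so integrate with respect to w. Setting them equal: -w**2 + 2*w + 8 = 0, i.e. -(w - 4)*(w + 2) = 0, so they meet at w = -2, 4.
For w in [-2, 4], u = -w**2 + 5*w + 9 is on the right; area = ∫[-2,4] (-w**2 + 2*w + 8) dw = 36.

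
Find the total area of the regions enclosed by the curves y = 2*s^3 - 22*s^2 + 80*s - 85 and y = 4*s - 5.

37/6

Set the curves equal: 2*s^3 - 22*s^2 + 80*s - 85 = 4*s - 5, so 2*s^3 - 22*s^2 + 76*s - 80 = 0, which factors as 2*(s - 5)*(s - 4)*(s - 2) = 0. The curves meet at s = 2, 4, 5.
On [2, 4], y = 2*s^3 - 22*s^2 + 80*s - 85 is on top; that piece has area ∫[2,4] (2*s^3 - 22*s^2 + 76*s - 80) ds = 16/3.
On [4, 5], y = 4*s - 5 is on top; that piece has area ∫[4,5] (-(2*s^3 - 22*s^2 + 76*s - 80)) ds = 5/6.
Total enclosed area = 16/3 + 5/6 = 37/6.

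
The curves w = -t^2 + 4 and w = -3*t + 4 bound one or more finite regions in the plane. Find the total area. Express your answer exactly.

9/2

Set the curves equal: -t^2 + 4 = -3*t + 4, so -t^2 + 3*t = 0, which factors as -t*(t - 3) = 0. The curves meet at t = 0, 3.
On [0, 3], w = -t^2 + 4 is on top; that piece has area ∫[0,3] (-t^2 + 3*t) dt = 9/2.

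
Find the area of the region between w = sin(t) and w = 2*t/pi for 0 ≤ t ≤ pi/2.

1 - pi/4

On [0, pi/2], (sin(t)) - (2*t/pi) = -2*t/pi + sin(t) is ≥ 0 throughout, so the area is a single integral of |-2*t/pi + sin(t)|.
∫[0,pi/2] (-2*t/pi + sin(t)) dt = 1 - pi/4.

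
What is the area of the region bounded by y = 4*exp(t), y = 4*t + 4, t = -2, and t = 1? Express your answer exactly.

On [-2, 1], (4*exp(t)) - (4*t + 4) = -4*t + 4*exp(t) - 4 is ≥ 0 throughout, so the area is a single integral of |-4*t + 4*exp(t) - 4|.
∫[-2,1] (-4*t + 4*exp(t) - 4) dt = -6 - 4*exp(-2) + 4*exp(1).

-6 - 4*exp(-2) + 4*exp(1)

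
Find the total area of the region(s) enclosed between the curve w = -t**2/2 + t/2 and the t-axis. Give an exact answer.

1/12

The curve meets the t-axis where -t**2/2 + t/2 = 0, i.e. -t*(t - 1)/2 = 0, at t = 0, 1.
On [0, 1] the curve lies above the axis; ∫[0,1] (-t**2/2 + t/2) dt = 1/12, giving area 1/12.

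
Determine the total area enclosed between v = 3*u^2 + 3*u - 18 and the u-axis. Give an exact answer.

The curve meets the u-axis where 3*u^2 + 3*u - 18 = 0, i.e. 3*(u - 2)*(u + 3) = 0, at u = -3, 2.
On [-3, 2] the curve lies below the axis; ∫[-3,2] (3*u^2 + 3*u - 18) du = -125/2, giving area 125/2.

125/2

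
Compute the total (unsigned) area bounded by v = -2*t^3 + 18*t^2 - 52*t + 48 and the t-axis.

The curve meets the t-axis where -2*t^3 + 18*t^2 - 52*t + 48 = 0, i.e. -2*(t - 4)*(t - 3)*(t - 2) = 0, at t = 2, 3, 4.
On [2, 3] the curve lies below the axis; ∫[2,3] (-2*t^3 + 18*t^2 - 52*t + 48) dt = -1/2, giving area 1/2.
On [3, 4] the curve lies above the axis; ∫[3,4] (-2*t^3 + 18*t^2 - 52*t + 48) dt = 1/2, giving area 1/2.
Total area = 1/2 + 1/2 = 1.

1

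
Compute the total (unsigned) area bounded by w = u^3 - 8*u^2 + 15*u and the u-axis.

The curve meets the u-axis where u^3 - 8*u^2 + 15*u = 0, i.e. u*(u - 5)*(u - 3) = 0, at u = 0, 3, 5.
On [0, 3] the curve lies above the axis; ∫[0,3] (u^3 - 8*u^2 + 15*u) du = 63/4, giving area 63/4.
On [3, 5] the curve lies below the axis; ∫[3,5] (u^3 - 8*u^2 + 15*u) du = -16/3, giving area 16/3.
Total area = 63/4 + 16/3 = 253/12.

253/12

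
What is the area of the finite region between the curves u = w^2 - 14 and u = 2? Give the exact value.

256/3

Both boundary curves give u as a function of w, so integrate with respect to w. Setting them equal: w^2 - 16 = 0, i.e. (w - 4)*(w + 4) = 0, so they meet at w = -4, 4.
For w in [-4, 4], u = w^2 - 14 is on the left; area = ∫[-4,4] (-(w^2 - 16)) dw = 256/3.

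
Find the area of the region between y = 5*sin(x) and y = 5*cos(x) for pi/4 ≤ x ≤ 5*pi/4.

10*sqrt(2)

On [pi/4, 5*pi/4], (5*sin(x)) - (5*cos(x)) = 5*sin(x) - 5*cos(x) is ≥ 0 throughout, so the area is a single integral of |5*sin(x) - 5*cos(x)|.
∫[pi/4,5*pi/4] (5*sin(x) - 5*cos(x)) dx = 10*sqrt(2).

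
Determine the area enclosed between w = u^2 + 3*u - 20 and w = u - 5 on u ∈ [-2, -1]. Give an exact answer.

On [-2, -1], (u^2 + 3*u - 20) - (u - 5) = u^2 + 2*u - 15 is ≤ 0 throughout, so the area is a single integral of |u^2 + 2*u - 15|.
∫[-2,-1] (u^2 + 2*u - 15) du = -47/3; the area of that piece is 47/3.

47/3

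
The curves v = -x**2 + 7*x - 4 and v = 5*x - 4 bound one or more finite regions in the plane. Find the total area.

4/3

Set the curves equal: -x**2 + 7*x - 4 = 5*x - 4, so -x**2 + 2*x = 0, which factors as -x*(x - 2) = 0. The curves meet at x = 0, 2.
On [0, 2], v = -x**2 + 7*x - 4 is on top; that piece has area ∫[0,2] (-x**2 + 2*x) dx = 4/3.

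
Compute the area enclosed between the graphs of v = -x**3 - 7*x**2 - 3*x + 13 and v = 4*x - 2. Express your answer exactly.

Set the curves equal: -x**3 - 7*x**2 - 3*x + 13 = 4*x - 2, so -x**3 - 7*x**2 - 7*x + 15 = 0, which factors as -(x - 1)*(x + 3)*(x + 5) = 0. The curves meet at x = -5, -3, 1.
On [-5, -3], v = 4*x - 2 is on top; that piece has area ∫[-5,-3] (-(-x**3 - 7*x**2 - 7*x + 15)) dx = 20/3.
On [-3, 1], v = -x**3 - 7*x**2 - 3*x + 13 is on top; that piece has area ∫[-3,1] (-x**3 - 7*x**2 - 7*x + 15) dx = 128/3.
Total enclosed area = 20/3 + 128/3 = 148/3.

148/3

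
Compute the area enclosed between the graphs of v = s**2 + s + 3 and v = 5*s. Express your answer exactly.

Set the curves equal: s**2 + s + 3 = 5*s, so s**2 - 4*s + 3 = 0, which factors as (s - 3)*(s - 1) = 0. The curves meet at s = 1, 3.
On [1, 3], v = 5*s is on top; that piece has area ∫[1,3] (-(s**2 - 4*s + 3)) ds = 4/3.

4/3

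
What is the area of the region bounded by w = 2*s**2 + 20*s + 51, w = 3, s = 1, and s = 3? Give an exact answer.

580/3

On [1, 3], (2*s**2 + 20*s + 51) - (3) = 2*s**2 + 20*s + 48 is ≥ 0 throughout, so the area is a single integral of |2*s**2 + 20*s + 48|.
∫[1,3] (2*s**2 + 20*s + 48) ds = 580/3.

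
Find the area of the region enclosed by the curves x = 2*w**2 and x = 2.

8/3

Both boundary curves give x as a function of w, so integrate with respect to w. Setting them equal: 2*w**2 - 2 = 0, i.e. 2*(w - 1)*(w + 1) = 0, so they meet at w = -1, 1.
For w in [-1, 1], x = 2*w**2 is on the left; area = ∫[-1,1] (-(2*w**2 - 2)) dw = 8/3.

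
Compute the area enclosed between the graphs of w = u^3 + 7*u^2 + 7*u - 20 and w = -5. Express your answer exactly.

148/3

Set the curves equal: u^3 + 7*u^2 + 7*u - 20 = -5, so u^3 + 7*u^2 + 7*u - 15 = 0, which factors as (u - 1)*(u + 3)*(u + 5) = 0. The curves meet at u = -5, -3, 1.
On [-5, -3], w = u^3 + 7*u^2 + 7*u - 20 is on top; that piece has area ∫[-5,-3] (u^3 + 7*u^2 + 7*u - 15) du = 20/3.
On [-3, 1], w = -5 is on top; that piece has area ∫[-3,1] (-(u^3 + 7*u^2 + 7*u - 15)) du = 128/3.
Total enclosed area = 20/3 + 128/3 = 148/3.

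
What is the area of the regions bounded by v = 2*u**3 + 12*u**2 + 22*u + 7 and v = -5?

1

Set the curves equal: 2*u**3 + 12*u**2 + 22*u + 7 = -5, so 2*u**3 + 12*u**2 + 22*u + 12 = 0, which factors as 2*(u + 1)*(u + 2)*(u + 3) = 0. The curves meet at u = -3, -2, -1.
On [-3, -2], v = 2*u**3 + 12*u**2 + 22*u + 7 is on top; that piece has area ∫[-3,-2] (2*u**3 + 12*u**2 + 22*u + 12) du = 1/2.
On [-2, -1], v = -5 is on top; that piece has area ∫[-2,-1] (-(2*u**3 + 12*u**2 + 22*u + 12)) du = 1/2.
Total enclosed area = 1/2 + 1/2 = 1.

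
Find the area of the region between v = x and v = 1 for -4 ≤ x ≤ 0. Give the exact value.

12

On [-4, 0], (x) - (1) = x - 1 is ≤ 0 throughout, so the area is a single integral of |x - 1|.
∫[-4,0] (x - 1) dx = -12; the area of that piece is 12.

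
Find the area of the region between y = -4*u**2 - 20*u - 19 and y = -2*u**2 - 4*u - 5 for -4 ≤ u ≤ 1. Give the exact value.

196/3

The difference (-4*u**2 - 20*u - 19) - (-2*u**2 - 4*u - 5) = -2*u**2 - 16*u - 14 changes sign at u = -1 inside [-4, 1], so split the integral there.
∫[-4,-1] (-2*u**2 - 16*u - 14) du = 36.
∫[-1,1] (-2*u**2 - 16*u - 14) du = -88/3; the area of that piece is 88/3.
Total area = 36 + 88/3 = 196/3.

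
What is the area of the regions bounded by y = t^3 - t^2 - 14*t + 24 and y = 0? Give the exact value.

1741/12

Set the curves equal: t^3 - t^2 - 14*t + 24 = 0, so t^3 - t^2 - 14*t + 24 = 0, which factors as (t - 3)*(t - 2)*(t + 4) = 0. The curves meet at t = -4, 2, 3.
On [-4, 2], y = t^3 - t^2 - 14*t + 24 is on top; that piece has area ∫[-4,2] (t^3 - t^2 - 14*t + 24) dt = 144.
On [2, 3], y = 0 is on top; that piece has area ∫[2,3] (-(t^3 - t^2 - 14*t + 24)) dt = 13/12.
Total enclosed area = 144 + 13/12 = 1741/12.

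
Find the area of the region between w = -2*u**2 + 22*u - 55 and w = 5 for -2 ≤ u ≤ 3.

805/3

On [-2, 3], (-2*u**2 + 22*u - 55) - (5) = -2*u**2 + 22*u - 60 is ≤ 0 throughout, so the area is a single integral of |-2*u**2 + 22*u - 60|.
∫[-2,3] (-2*u**2 + 22*u - 60) du = -805/3; the area of that piece is 805/3.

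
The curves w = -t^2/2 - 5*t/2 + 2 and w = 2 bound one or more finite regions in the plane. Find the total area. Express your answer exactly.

125/12

Set the curves equal: -t^2/2 - 5*t/2 + 2 = 2, so -t^2/2 - 5*t/2 = 0, which factors as -t*(t + 5)/2 = 0. The curves meet at t = -5, 0.
On [-5, 0], w = -t^2/2 - 5*t/2 + 2 is on top; that piece has area ∫[-5,0] (-t^2/2 - 5*t/2) dt = 125/12.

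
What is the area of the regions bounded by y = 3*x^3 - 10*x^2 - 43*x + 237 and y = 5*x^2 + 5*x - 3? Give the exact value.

Set the curves equal: 3*x^3 - 10*x^2 - 43*x + 237 = 5*x^2 + 5*x - 3, so 3*x^3 - 15*x^2 - 48*x + 240 = 0, which factors as 3*(x - 5)*(x - 4)*(x + 4) = 0. The curves meet at x = -4, 4, 5.
On [-4, 4], y = 3*x^3 - 10*x^2 - 43*x + 237 is on top; that piece has area ∫[-4,4] (3*x^3 - 15*x^2 - 48*x + 240) dx = 1280.
On [4, 5], y = 5*x^2 + 5*x - 3 is on top; that piece has area ∫[4,5] (-(3*x^3 - 15*x^2 - 48*x + 240)) dx = 17/4.
Total enclosed area = 1280 + 17/4 = 5137/4.

5137/4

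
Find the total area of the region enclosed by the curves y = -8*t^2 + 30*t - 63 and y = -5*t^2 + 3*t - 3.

Set the curves equal: -8*t^2 + 30*t - 63 = -5*t^2 + 3*t - 3, so -3*t^2 + 27*t - 60 = 0, which factors as -3*(t - 5)*(t - 4) = 0. The curves meet at t = 4, 5.
On [4, 5], y = -8*t^2 + 30*t - 63 is on top; that piece has area ∫[4,5] (-3*t^2 + 27*t - 60) dt = 1/2.

1/2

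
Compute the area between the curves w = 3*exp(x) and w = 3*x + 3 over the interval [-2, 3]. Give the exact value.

-45/2 - 3*exp(-2) + 3*exp(3)

On [-2, 3], (3*exp(x)) - (3*x + 3) = -3*x + 3*exp(x) - 3 is ≥ 0 throughout, so the area is a single integral of |-3*x + 3*exp(x) - 3|.
∫[-2,3] (-3*x + 3*exp(x) - 3) dx = -45/2 - 3*exp(-2) + 3*exp(3).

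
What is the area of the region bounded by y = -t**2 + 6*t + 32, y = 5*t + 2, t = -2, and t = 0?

166/3

On [-2, 0], (-t**2 + 6*t + 32) - (5*t + 2) = -t**2 + t + 30 is ≥ 0 throughout, so the area is a single integral of |-t**2 + t + 30|.
∫[-2,0] (-t**2 + t + 30) dt = 166/3.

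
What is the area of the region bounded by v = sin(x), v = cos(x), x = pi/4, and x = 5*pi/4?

On [pi/4, 5*pi/4], (sin(x)) - (cos(x)) = sin(x) - cos(x) is ≥ 0 throughout, so the area is a single integral of |sin(x) - cos(x)|.
∫[pi/4,5*pi/4] (sin(x) - cos(x)) dx = 2*sqrt(2).

2*sqrt(2)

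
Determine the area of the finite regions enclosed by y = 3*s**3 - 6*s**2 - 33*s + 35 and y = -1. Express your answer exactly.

Set the curves equal: 3*s**3 - 6*s**2 - 33*s + 35 = -1, so 3*s**3 - 6*s**2 - 33*s + 36 = 0, which factors as 3*(s - 4)*(s - 1)*(s + 3) = 0. The curves meet at s = -3, 1, 4.
On [-3, 1], y = 3*s**3 - 6*s**2 - 33*s + 35 is on top; that piece has area ∫[-3,1] (3*s**3 - 6*s**2 - 33*s + 36) ds = 160.
On [1, 4], y = -1 is on top; that piece has area ∫[1,4] (-(3*s**3 - 6*s**2 - 33*s + 36)) ds = 297/4.
Total enclosed area = 160 + 297/4 = 937/4.

937/4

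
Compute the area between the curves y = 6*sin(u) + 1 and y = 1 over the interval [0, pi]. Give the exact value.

On [0, pi], (6*sin(u) + 1) - (1) = 6*sin(u) is ≥ 0 throughout, so the area is a single integral of |6*sin(u)|.
∫[0,pi] (6*sin(u)) du = 12.

12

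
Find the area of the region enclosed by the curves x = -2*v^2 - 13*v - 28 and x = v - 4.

1/3

Both boundary curves give x as a function of v, so integrate with respect to v. Setting them equal: -2*v^2 - 14*v - 24 = 0, i.e. -2*(v + 3)*(v + 4) = 0, so they meet at v = -4, -3.
For v in [-4, -3], x = -2*v^2 - 13*v - 28 is on the right; area = ∫[-4,-3] (-2*v^2 - 14*v - 24) dv = 1/3.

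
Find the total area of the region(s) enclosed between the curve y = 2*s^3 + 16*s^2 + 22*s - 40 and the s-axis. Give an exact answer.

The curve meets the s-axis where 2*s^3 + 16*s^2 + 22*s - 40 = 0, i.e. 2*(s - 1)*(s + 4)*(s + 5) = 0, at s = -5, -4, 1.
On [-5, -4] the curve lies above the axis; ∫[-5,-4] (2*s^3 + 16*s^2 + 22*s - 40) ds = 11/6, giving area 11/6.
On [-4, 1] the curve lies below the axis; ∫[-4,1] (2*s^3 + 16*s^2 + 22*s - 40) ds = -875/6, giving area 875/6.
Total area = 11/6 + 875/6 = 443/3.

443/3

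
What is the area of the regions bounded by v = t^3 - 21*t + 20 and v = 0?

999/4

Set the curves equal: t^3 - 21*t + 20 = 0, so t^3 - 21*t + 20 = 0, which factors as (t - 4)*(t - 1)*(t + 5) = 0. The curves meet at t = -5, 1, 4.
On [-5, 1], v = t^3 - 21*t + 20 is on top; that piece has area ∫[-5,1] (t^3 - 21*t + 20) dt = 216.
On [1, 4], v = 0 is on top; that piece has area ∫[1,4] (-(t^3 - 21*t + 20)) dt = 135/4.
Total enclosed area = 216 + 135/4 = 999/4.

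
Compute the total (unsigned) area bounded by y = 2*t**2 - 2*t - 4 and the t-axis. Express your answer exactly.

The curve meets the t-axis where 2*t**2 - 2*t - 4 = 0, i.e. 2*(t - 2)*(t + 1) = 0, at t = -1, 2.
On [-1, 2] the curve lies below the axis; ∫[-1,2] (2*t**2 - 2*t - 4) dt = -9, giving area 9.

9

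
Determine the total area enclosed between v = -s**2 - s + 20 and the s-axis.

The curve meets the s-axis where -s**2 - s + 20 = 0, i.e. -(s - 4)*(s + 5) = 0, at s = -5, 4.
On [-5, 4] the curve lies above the axis; ∫[-5,4] (-s**2 - s + 20) ds = 243/2, giving area 243/2.

243/2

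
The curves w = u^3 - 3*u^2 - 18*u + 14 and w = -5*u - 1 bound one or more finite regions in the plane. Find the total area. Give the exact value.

Set the curves equal: u^3 - 3*u^2 - 18*u + 14 = -5*u - 1, so u^3 - 3*u^2 - 13*u + 15 = 0, which factors as (u - 5)*(u - 1)*(u + 3) = 0. The curves meet at u = -3, 1, 5.
On [-3, 1], w = u^3 - 3*u^2 - 18*u + 14 is on top; that piece has area ∫[-3,1] (u^3 - 3*u^2 - 13*u + 15) du = 64.
On [1, 5], w = -5*u - 1 is on top; that piece has area ∫[1,5] (-(u^3 - 3*u^2 - 13*u + 15)) du = 64.
Total enclosed area = 64 + 64 = 128.

128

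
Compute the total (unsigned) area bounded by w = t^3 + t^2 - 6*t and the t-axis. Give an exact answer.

253/12

The curve meets the t-axis where t^3 + t^2 - 6*t = 0, i.e. t*(t - 2)*(t + 3) = 0, at t = -3, 0, 2.
On [-3, 0] the curve lies above the axis; ∫[-3,0] (t^3 + t^2 - 6*t) dt = 63/4, giving area 63/4.
On [0, 2] the curve lies below the axis; ∫[0,2] (t^3 + t^2 - 6*t) dt = -16/3, giving area 16/3.
Total area = 63/4 + 16/3 = 253/12.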